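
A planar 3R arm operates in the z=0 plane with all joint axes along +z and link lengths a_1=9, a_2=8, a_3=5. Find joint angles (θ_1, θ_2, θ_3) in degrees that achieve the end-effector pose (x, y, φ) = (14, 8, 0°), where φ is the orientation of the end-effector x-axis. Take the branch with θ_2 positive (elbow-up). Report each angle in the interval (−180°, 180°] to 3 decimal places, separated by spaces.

0.000 90.000 -90.000

wrist centre = target − a_3·(cos φ, sin φ) = (9.0000, 8.0000)
cos θ_2 = (145.0000−9²−8²)/(2·9·8) = 0.0000; θ_2 = 90.0000° (elbow-up)
β = atan2(8.0000,9.0000) = 41.6335°; ψ = atan2(8.0000,9.0000) = 41.6335°
θ_1 = β − ψ = 0.0000°
θ_3 = φ − θ_1 − θ_2 = -90.0000° (wrapped to (-180°,180°])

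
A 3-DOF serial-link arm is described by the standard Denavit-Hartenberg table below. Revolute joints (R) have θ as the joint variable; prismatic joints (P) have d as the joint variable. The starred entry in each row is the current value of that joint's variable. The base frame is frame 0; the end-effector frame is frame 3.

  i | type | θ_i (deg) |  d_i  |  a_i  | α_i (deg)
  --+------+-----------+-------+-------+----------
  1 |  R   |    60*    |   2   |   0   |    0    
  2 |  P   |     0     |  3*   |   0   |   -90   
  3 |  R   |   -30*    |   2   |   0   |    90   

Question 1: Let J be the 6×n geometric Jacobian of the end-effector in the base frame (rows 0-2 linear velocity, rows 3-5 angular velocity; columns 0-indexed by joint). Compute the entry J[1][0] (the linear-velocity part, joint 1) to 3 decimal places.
-1.732

axis z_0 = ẑ; lever o_n−o_0 = (-1.7321,1.0000,5.0000)
cross product → J_v[:, 0] = (-1.0000,-1.7321,0.0000)
J_ω[:, 0] = z_0
entry J[1][0] = -1.7321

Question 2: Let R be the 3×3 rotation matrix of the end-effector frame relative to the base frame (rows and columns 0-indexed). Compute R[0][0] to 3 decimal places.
End-effector x-axis (col 0 of R) = (0.4330,0.7500,0.5000)
R[0][0] = 0.4330

0.433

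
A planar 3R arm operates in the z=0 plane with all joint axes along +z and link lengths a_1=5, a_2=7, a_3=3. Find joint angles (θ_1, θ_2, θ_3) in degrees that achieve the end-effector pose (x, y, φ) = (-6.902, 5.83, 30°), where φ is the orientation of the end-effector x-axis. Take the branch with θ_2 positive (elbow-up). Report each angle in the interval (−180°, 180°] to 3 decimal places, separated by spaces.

wrist centre = target − a_3·(cos φ, sin φ) = (-9.5001, 4.3300)
cos θ_2 = (109.0003−5²−7²)/(2·5·7) = 0.5000; θ_2 = 59.9997° (elbow-up)
β = atan2(4.3300,-9.5001) = 155.4972°; ψ = atan2(6.0622,8.5000) = 35.4962°
θ_1 = β − ψ = 120.0010°
θ_3 = φ − θ_1 − θ_2 = -150.0007° (wrapped to (-180°,180°])

120.001 60.000 -150.001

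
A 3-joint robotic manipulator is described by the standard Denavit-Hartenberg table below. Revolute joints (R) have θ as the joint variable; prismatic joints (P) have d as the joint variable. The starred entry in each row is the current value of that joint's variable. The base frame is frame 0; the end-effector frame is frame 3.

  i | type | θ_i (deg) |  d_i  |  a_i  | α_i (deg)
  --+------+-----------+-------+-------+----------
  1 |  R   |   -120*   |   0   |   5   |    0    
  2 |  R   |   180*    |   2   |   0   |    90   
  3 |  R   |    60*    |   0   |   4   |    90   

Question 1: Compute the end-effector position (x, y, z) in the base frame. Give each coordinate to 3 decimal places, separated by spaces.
after link 1: o_1 = (-2.5000, -4.3301, 0.0000)
after link 2: o_2 = (-2.5000, -4.3301, 2.0000)
after link 3: o_3 = (-1.5000, -2.5981, 5.4641)

-1.500 -2.598 5.464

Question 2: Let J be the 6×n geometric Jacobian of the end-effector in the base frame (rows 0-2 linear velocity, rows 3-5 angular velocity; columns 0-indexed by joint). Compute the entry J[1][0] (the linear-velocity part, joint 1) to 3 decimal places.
axis z_0 = ẑ; lever o_n−o_0 = (-1.5000,-2.5981,5.4641)
cross product → J_v[:, 0] = (2.5981,-1.5000,0.0000)
J_ω[:, 0] = z_0
entry J[1][0] = -1.5000

-1.500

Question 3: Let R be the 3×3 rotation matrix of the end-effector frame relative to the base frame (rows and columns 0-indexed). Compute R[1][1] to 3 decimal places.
-0.500

End-effector y-axis (col 1 of R) = (0.8660,-0.5000,0.0000)
R[1][1] = -0.5000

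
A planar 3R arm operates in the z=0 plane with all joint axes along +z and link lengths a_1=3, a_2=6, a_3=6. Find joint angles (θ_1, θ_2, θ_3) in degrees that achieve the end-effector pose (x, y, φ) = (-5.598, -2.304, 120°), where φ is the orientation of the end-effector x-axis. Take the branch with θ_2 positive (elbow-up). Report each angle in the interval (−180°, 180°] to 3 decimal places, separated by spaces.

wrist centre = target − a_3·(cos φ, sin φ) = (-2.5980, -7.5002)
cos θ_2 = (63.0019−3²−6²)/(2·3·6) = 0.5001; θ_2 = 59.9965° (elbow-up)
β = atan2(-7.5002,-2.5980) = -109.1057°; ψ = atan2(5.1960,6.0003) = 40.8909°
θ_1 = β − ψ = -149.9966°
θ_3 = φ − θ_1 − θ_2 = -149.9999° (wrapped to (-180°,180°])

-149.997 59.997 -150.000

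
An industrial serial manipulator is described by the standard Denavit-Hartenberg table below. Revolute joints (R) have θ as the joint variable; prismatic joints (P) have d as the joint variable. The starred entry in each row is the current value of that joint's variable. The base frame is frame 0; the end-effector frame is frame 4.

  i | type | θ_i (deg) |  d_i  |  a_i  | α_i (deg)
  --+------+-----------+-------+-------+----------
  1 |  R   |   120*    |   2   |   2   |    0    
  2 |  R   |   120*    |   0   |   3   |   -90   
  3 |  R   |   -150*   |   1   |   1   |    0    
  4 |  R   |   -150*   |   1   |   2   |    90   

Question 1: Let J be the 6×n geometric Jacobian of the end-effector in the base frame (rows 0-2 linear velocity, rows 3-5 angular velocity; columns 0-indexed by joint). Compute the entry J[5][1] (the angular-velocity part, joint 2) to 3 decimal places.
1.000

axis z_1 = (0.0000,0.0000,1.0000); lever o_n−o_1 = (0.1651,-3.7141,-1.2321)
cross product → J_v[:, 1] = (3.7141,0.1651,-0.0000)
J_ω[:, 1] = z_1
entry J[5][1] = 1.0000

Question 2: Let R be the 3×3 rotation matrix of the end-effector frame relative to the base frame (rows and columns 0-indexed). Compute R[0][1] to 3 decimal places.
End-effector y-axis (col 1 of R) = (0.8660,-0.5000,0.0000)
R[0][1] = 0.8660

0.866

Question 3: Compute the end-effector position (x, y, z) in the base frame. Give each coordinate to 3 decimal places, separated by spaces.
-0.835 -1.982 0.768

after link 1: o_1 = (-1.0000, 1.7321, 2.0000)
after link 2: o_2 = (-2.5000, -0.8660, 2.0000)
after link 3: o_3 = (-1.2010, -0.6160, 2.5000)
after link 4: o_4 = (-0.8349, -1.9821, 0.7679)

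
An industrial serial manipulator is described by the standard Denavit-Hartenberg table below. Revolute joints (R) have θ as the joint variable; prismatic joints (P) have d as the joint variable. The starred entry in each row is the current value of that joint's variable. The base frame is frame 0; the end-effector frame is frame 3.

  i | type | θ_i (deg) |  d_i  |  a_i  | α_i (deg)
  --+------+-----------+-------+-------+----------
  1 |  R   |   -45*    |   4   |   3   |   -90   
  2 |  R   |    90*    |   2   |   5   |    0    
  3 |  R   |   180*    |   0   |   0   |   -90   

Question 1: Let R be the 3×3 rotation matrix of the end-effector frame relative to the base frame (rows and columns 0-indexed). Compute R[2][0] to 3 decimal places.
End-effector x-axis (col 0 of R) = (-0.0000,0.0000,1.0000)
R[2][0] = 1.0000

1.000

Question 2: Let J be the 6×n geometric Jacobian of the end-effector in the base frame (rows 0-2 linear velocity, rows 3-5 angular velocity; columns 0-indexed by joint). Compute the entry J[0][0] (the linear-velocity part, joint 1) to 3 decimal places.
0.707

axis z_0 = ẑ; lever o_n−o_0 = (3.5355,-0.7071,-1.0000)
cross product → J_v[:, 0] = (0.7071,3.5355,-0.0000)
J_ω[:, 0] = z_0
entry J[0][0] = 0.7071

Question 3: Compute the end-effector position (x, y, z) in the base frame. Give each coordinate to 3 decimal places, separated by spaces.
3.536 -0.707 -1.000

after link 1: o_1 = (2.1213, -2.1213, 4.0000)
after link 2: o_2 = (3.5355, -0.7071, -1.0000)
after link 3: o_3 = (3.5355, -0.7071, -1.0000)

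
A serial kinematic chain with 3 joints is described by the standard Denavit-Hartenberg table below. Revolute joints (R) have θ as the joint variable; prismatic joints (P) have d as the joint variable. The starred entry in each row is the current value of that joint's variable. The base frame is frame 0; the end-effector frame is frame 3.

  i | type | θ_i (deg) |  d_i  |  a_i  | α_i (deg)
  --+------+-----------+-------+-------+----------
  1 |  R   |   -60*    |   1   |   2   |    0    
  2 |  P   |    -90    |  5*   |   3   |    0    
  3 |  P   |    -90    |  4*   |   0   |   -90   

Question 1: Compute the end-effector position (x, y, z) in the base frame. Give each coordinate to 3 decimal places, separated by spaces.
-1.598 -3.232 10.000

after link 1: o_1 = (1.0000, -1.7321, 1.0000)
after link 2: o_2 = (-1.5981, -3.2321, 6.0000)
after link 3: o_3 = (-1.5981, -3.2321, 10.0000)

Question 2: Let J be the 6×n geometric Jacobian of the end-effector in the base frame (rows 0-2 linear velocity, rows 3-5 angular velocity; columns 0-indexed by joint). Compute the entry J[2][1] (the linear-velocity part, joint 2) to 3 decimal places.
1.000

prismatic axis z_1 = (0.0000,0.0000,1.0000)
J_v[:, 1] = z_1; J_ω[:, 1] = (0,0,0)
entry J[2][1] = 1.0000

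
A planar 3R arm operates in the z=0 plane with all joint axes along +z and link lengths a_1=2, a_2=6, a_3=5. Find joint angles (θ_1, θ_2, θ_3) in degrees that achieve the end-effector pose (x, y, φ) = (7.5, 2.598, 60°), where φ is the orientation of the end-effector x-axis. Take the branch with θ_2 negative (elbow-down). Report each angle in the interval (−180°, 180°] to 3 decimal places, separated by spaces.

wrist centre = target − a_3·(cos φ, sin φ) = (5.0000, -1.7321)
cos θ_2 = (28.0003−2²−6²)/(2·2·6) = -0.5000; θ_2 = -119.9993° (elbow-down)
β = atan2(-1.7321,5.0000) = -19.1074°; ψ = atan2(-5.1962,-0.9999) = -100.8926°
θ_1 = β − ψ = 81.7852°
θ_3 = φ − θ_1 − θ_2 = 98.2140° (wrapped to (-180°,180°])

81.785 -119.999 98.214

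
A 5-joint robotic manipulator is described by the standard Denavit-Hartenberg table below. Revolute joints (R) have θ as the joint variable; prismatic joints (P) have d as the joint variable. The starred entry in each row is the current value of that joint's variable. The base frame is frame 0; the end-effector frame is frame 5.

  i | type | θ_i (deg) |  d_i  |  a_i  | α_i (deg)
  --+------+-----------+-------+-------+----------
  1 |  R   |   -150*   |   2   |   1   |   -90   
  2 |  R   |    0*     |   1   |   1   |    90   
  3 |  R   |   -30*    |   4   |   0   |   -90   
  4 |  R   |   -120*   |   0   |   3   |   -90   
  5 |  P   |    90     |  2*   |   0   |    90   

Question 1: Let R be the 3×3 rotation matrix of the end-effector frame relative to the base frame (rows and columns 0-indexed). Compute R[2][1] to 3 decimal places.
0.500

End-effector y-axis (col 1 of R) = (-0.8660,-0.0000,0.5000)
R[2][1] = 0.5000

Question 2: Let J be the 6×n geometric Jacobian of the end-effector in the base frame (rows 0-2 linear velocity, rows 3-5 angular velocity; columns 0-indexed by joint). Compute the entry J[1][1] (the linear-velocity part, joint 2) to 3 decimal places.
-3.799

axis z_1 = (0.5000,-0.8660,0.0000); lever o_n−o_1 = (-0.5981,-1.3660,7.5981)
cross product → J_v[:, 1] = (-6.5801,-3.7990,-1.2010)
J_ω[:, 1] = z_1
entry J[1][1] = -3.7990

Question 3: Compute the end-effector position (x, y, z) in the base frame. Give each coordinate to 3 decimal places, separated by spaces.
-1.464 -1.866 9.598

after link 1: o_1 = (-0.8660, -0.5000, 2.0000)
after link 2: o_2 = (-1.2321, -1.8660, 2.0000)
after link 3: o_3 = (-1.2321, -1.8660, 6.0000)
after link 4: o_4 = (0.2679, -1.8660, 8.5981)
after link 5: o_5 = (-1.4641, -1.8660, 9.5981)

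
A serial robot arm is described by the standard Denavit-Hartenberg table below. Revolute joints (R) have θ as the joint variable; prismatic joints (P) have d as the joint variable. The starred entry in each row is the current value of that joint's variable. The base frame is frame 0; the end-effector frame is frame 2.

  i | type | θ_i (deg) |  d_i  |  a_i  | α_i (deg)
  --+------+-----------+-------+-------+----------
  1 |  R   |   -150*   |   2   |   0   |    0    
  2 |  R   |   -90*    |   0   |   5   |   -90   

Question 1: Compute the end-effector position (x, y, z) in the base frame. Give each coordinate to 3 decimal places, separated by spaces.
after link 1: o_1 = (0.0000, 0.0000, 2.0000)
after link 2: o_2 = (-2.5000, 4.3301, 2.0000)

-2.500 4.330 2.000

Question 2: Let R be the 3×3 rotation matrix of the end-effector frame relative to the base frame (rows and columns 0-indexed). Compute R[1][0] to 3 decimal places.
0.866

End-effector x-axis (col 0 of R) = (-0.5000,0.8660,0.0000)
R[1][0] = 0.8660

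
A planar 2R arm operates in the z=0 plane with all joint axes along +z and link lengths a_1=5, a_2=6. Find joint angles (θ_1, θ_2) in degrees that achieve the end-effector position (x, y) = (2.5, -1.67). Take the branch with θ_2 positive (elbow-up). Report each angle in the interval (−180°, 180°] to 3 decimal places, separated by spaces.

cos θ_2 = (9.0389−5²−6²)/(2·5·6) = -0.8660; θ_2 = 149.9992° (elbow-up)
β = atan2(-1.6700,2.5000) = -33.7429°; ψ = atan2(3.0001,-0.1961) = 93.7400°
θ_1 = β − ψ = -127.4829°

-127.483 149.999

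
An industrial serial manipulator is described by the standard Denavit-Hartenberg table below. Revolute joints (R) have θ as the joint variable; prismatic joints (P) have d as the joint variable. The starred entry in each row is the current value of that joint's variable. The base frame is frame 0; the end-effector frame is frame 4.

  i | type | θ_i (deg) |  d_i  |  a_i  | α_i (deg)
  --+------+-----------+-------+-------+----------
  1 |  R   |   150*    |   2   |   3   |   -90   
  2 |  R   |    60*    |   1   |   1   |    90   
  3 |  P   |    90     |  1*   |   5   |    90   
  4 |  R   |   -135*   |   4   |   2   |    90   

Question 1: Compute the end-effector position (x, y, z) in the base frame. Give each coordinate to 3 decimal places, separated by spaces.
-6.745 -1.401 -2.537

after link 1: o_1 = (-2.5981, 1.5000, 2.0000)
after link 2: o_2 = (-3.5311, 0.8840, 1.1340)
after link 3: o_3 = (-6.7811, -3.0131, 1.6340)
after link 4: o_4 = (-6.7454, -1.4008, -2.5372)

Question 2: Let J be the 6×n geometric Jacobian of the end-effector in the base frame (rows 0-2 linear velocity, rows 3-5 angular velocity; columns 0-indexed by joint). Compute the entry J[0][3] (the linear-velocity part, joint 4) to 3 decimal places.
axis z_3 = (-0.4330,0.2500,-0.8660); lever o_n−o_3 = (0.0357,1.6124,-4.1712)
cross product → J_v[:, 3] = (0.3536,-1.8371,-0.7071)
J_ω[:, 3] = z_3
entry J[0][3] = 0.3536

0.354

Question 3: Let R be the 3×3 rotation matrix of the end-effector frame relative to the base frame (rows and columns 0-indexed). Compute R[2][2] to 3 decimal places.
0.354

End-effector z-axis (col 2 of R) = (-0.1768,0.9186,0.3536)
R[2][2] = 0.3536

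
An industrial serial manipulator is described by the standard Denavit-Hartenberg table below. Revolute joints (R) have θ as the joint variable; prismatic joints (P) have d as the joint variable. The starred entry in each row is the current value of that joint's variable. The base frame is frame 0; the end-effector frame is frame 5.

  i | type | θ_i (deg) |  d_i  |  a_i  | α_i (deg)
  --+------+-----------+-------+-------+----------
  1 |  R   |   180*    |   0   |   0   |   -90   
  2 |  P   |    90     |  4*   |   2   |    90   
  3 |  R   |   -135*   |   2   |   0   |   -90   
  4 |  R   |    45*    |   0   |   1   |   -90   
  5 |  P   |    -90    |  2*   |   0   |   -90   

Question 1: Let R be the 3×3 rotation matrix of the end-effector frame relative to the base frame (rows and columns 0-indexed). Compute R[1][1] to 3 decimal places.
End-effector y-axis (col 1 of R) = (-0.7071,0.5000,0.5000)
R[1][1] = 0.5000

0.500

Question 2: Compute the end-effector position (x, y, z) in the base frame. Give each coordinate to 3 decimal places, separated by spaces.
after link 1: o_1 = (0.0000, 0.0000, 0.0000)
after link 2: o_2 = (-0.0000, -4.0000, -2.0000)
after link 3: o_3 = (-2.0000, -4.0000, -2.0000)
after link 4: o_4 = (-1.2929, -3.5000, -1.5000)
after link 5: o_5 = (0.1213, -4.5000, -2.5000)

0.121 -4.500 -2.500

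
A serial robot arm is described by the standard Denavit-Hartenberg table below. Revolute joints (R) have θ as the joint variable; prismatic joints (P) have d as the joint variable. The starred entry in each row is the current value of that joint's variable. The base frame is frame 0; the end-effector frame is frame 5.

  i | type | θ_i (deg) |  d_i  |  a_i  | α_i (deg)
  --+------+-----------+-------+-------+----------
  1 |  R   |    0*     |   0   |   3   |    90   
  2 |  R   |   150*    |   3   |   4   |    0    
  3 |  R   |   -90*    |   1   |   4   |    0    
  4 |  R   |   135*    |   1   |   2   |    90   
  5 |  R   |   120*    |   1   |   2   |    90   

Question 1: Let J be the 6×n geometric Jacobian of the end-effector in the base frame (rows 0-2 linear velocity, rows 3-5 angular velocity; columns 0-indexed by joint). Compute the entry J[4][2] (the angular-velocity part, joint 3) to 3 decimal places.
axis z_2 = (0.0000,-1.0000,0.0000); lever o_n−o_2 = (0.7753,-3.7321,4.1712)
cross product → J_v[:, 2] = (-4.1712,0.0000,0.7753)
J_ω[:, 2] = z_2
entry J[4][2] = -1.0000

-1.000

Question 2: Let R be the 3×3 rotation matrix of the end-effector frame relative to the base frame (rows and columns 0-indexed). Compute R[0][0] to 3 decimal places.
0.483

End-effector x-axis (col 0 of R) = (0.4830,-0.8660,0.1294)
R[0][0] = 0.4830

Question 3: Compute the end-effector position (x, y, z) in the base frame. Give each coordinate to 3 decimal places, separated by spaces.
after link 1: o_1 = (3.0000, 0.0000, 0.0000)
after link 2: o_2 = (-0.4641, -3.0000, 2.0000)
after link 3: o_3 = (1.5359, -4.0000, 5.4641)
after link 4: o_4 = (-0.3960, -5.0000, 4.9465)
after link 5: o_5 = (0.3112, -6.7321, 6.1712)

0.311 -6.732 6.171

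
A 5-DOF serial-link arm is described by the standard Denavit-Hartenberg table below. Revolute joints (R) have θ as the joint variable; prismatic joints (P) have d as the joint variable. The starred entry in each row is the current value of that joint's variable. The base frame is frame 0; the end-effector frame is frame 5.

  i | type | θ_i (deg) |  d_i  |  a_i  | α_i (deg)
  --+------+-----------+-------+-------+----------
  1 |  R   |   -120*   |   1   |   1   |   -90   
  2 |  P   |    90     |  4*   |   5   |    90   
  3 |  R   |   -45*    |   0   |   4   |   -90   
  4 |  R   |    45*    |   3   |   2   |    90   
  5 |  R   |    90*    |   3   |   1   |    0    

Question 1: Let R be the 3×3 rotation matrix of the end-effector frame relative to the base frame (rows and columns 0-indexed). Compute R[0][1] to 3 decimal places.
End-effector y-axis (col 1 of R) = (0.0795,-0.8624,0.5000)
R[0][1] = 0.0795

0.079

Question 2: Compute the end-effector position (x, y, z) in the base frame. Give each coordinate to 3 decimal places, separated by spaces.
after link 1: o_1 = (-0.5000, -0.8660, 1.0000)
after link 2: o_2 = (2.9641, -2.8660, -4.0000)
after link 3: o_3 = (0.5146, -1.4518, -6.8284)
after link 4: o_4 = (2.1928, -0.7877, -9.9497)
after link 5: o_5 = (0.4455, -2.2284, -12.1569)

0.445 -2.228 -12.157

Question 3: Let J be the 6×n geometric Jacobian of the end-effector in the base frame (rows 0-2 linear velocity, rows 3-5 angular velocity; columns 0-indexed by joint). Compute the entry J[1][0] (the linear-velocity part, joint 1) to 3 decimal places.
axis z_0 = ẑ; lever o_n−o_0 = (0.4455,-2.2284,-12.1569)
cross product → J_v[:, 0] = (2.2284,0.4455,-0.0000)
J_ω[:, 0] = z_0
entry J[1][0] = 0.4455

0.445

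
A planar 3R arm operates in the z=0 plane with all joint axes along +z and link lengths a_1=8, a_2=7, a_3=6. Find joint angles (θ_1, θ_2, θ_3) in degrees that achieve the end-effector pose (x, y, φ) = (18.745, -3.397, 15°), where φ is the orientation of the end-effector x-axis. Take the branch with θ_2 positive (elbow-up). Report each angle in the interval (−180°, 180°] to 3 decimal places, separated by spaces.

wrist centre = target − a_3·(cos φ, sin φ) = (12.9494, -4.9499)
cos θ_2 = (192.1898−8²−7²)/(2·8·7) = 0.7071; θ_2 = 45.0045° (elbow-up)
β = atan2(-4.9499,12.9494) = -20.9193°; ψ = atan2(4.9501,12.9494) = 20.9203°
θ_1 = β − ψ = -41.8396°
θ_3 = φ − θ_1 − θ_2 = 11.8351° (wrapped to (-180°,180°])

-41.840 45.004 11.835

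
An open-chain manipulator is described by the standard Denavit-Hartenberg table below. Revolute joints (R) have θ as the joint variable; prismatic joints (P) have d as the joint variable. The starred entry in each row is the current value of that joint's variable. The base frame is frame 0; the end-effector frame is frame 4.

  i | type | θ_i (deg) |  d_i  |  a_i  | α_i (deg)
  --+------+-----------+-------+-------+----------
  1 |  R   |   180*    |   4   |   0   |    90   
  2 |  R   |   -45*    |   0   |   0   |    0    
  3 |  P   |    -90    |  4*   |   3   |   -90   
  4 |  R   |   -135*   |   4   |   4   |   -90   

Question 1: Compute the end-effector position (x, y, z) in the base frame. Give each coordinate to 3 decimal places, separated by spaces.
-2.707 6.828 1.050

after link 1: o_1 = (0.0000, 0.0000, 4.0000)
after link 2: o_2 = (0.0000, 0.0000, 4.0000)
after link 3: o_3 = (2.1213, 4.0000, 1.8787)
after link 4: o_4 = (-2.7071, 6.8284, 1.0503)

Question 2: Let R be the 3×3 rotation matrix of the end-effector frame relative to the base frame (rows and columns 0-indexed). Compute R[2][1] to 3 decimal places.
0.707

End-effector y-axis (col 1 of R) = (0.7071,-0.0000,0.7071)
R[2][1] = 0.7071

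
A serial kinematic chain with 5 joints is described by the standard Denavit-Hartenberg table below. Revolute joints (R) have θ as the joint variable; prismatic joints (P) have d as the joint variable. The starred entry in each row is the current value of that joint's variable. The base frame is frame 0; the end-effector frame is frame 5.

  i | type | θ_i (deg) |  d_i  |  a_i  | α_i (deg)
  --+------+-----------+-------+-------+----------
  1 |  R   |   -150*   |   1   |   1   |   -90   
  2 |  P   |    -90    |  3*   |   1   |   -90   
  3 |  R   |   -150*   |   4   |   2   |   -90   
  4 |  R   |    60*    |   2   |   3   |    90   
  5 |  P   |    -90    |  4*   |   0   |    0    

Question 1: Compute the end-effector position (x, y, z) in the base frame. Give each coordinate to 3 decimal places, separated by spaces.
after link 1: o_1 = (-0.8660, -0.5000, 1.0000)
after link 2: o_2 = (0.6340, -3.0981, 2.0000)
after link 3: o_3 = (-2.3301, -5.9641, 0.2679)
after link 4: o_4 = (1.1609, -6.8146, -0.0311)
after link 5: o_5 = (0.2949, -9.3146, -3.0311)

0.295 -9.315 -3.031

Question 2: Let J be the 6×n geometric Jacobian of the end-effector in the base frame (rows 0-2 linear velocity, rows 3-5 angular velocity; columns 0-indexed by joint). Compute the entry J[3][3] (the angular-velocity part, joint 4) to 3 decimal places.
0.433

axis z_3 = (0.4330,-0.7500,0.5000); lever o_n−o_3 = (2.6250,-3.3505,-3.2990)
cross product → J_v[:, 3] = (4.1495,2.7410,0.5179)
J_ω[:, 3] = z_3
entry J[3][3] = 0.4330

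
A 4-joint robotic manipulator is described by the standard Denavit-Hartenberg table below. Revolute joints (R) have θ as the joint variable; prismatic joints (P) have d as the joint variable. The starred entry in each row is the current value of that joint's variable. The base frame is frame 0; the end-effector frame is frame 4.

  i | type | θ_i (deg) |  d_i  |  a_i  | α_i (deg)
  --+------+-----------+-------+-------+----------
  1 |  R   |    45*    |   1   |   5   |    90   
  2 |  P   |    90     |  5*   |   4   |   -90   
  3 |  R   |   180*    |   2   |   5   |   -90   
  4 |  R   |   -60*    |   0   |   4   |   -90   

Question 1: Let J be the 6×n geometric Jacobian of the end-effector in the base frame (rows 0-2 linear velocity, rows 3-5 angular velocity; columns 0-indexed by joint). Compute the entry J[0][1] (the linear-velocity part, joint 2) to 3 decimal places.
prismatic axis z_1 = (0.7071,-0.7071,0.0000)
J_v[:, 1] = z_1; J_ω[:, 1] = (0,0,0)
entry J[0][1] = 0.7071

0.707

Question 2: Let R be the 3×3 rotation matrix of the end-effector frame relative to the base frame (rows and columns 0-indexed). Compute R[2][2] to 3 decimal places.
-0.866

End-effector z-axis (col 2 of R) = (0.3536,0.3536,-0.8660)
R[2][2] = -0.8660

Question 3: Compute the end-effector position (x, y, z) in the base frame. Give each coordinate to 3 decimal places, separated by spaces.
3.207 -3.864 -2.000

after link 1: o_1 = (3.5355, 3.5355, 1.0000)
after link 2: o_2 = (7.0711, -0.0000, 5.0000)
after link 3: o_3 = (5.6569, -1.4142, 0.0000)
after link 4: o_4 = (3.2074, -3.8637, -2.0000)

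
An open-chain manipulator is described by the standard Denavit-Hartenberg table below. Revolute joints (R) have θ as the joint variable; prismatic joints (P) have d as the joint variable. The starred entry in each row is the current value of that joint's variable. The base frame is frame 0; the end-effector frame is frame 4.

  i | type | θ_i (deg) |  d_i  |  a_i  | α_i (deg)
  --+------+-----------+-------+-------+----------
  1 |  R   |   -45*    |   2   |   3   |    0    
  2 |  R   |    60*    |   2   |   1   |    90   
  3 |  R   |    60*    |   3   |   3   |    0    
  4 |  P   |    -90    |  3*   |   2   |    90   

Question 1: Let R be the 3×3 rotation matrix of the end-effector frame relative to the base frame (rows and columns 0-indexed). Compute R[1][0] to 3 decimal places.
End-effector x-axis (col 0 of R) = (0.8365,0.2241,-0.5000)
R[1][0] = 0.2241

0.224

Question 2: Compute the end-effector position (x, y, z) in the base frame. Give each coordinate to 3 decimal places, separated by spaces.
after link 1: o_1 = (2.1213, -2.1213, 2.0000)
after link 2: o_2 = (3.0872, -1.8625, 4.0000)
after link 3: o_3 = (5.3126, -4.3721, 6.5981)
after link 4: o_4 = (7.7621, -6.8215, 5.5981)

7.762 -6.822 5.598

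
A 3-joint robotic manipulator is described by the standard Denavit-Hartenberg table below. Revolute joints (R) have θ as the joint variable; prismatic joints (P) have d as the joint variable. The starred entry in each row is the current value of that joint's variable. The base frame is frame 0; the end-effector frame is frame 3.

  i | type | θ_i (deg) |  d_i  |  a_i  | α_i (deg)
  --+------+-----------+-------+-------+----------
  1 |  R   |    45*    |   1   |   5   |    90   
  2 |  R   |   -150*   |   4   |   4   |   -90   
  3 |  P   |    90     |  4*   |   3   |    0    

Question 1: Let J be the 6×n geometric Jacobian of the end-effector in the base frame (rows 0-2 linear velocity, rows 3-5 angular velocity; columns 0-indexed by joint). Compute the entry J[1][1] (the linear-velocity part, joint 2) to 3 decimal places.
3.864

axis z_1 = (0.7071,-0.7071,0.0000); lever o_n−o_1 = (-0.3282,-1.7424,-5.4641)
cross product → J_v[:, 1] = (3.8637,3.8637,-1.4641)
J_ω[:, 1] = z_1
entry J[1][1] = 3.8637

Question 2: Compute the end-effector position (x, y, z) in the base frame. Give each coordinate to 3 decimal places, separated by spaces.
3.207 1.793 -4.464

after link 1: o_1 = (3.5355, 3.5355, 1.0000)
after link 2: o_2 = (3.9145, -1.7424, -1.0000)
after link 3: o_3 = (3.2074, 1.7932, -4.4641)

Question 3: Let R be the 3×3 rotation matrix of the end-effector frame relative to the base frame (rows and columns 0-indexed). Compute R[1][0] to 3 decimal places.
End-effector x-axis (col 0 of R) = (-0.7071,0.7071,-0.0000)
R[1][0] = 0.7071

0.707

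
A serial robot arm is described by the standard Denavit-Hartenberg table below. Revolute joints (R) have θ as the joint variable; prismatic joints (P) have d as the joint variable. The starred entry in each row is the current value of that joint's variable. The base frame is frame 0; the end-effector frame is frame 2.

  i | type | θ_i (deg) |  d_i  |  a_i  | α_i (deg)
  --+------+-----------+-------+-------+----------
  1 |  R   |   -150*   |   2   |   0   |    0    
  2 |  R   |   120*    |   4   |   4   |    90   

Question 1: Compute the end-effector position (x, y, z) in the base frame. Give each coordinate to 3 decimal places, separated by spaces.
after link 1: o_1 = (0.0000, 0.0000, 2.0000)
after link 2: o_2 = (3.4641, -2.0000, 6.0000)

3.464 -2.000 6.000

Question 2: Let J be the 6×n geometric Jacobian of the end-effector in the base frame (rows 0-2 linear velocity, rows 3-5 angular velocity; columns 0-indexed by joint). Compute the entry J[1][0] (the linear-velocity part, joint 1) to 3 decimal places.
3.464

axis z_0 = ẑ; lever o_n−o_0 = (3.4641,-2.0000,6.0000)
cross product → J_v[:, 0] = (2.0000,3.4641,-0.0000)
J_ω[:, 0] = z_0
entry J[1][0] = 3.4641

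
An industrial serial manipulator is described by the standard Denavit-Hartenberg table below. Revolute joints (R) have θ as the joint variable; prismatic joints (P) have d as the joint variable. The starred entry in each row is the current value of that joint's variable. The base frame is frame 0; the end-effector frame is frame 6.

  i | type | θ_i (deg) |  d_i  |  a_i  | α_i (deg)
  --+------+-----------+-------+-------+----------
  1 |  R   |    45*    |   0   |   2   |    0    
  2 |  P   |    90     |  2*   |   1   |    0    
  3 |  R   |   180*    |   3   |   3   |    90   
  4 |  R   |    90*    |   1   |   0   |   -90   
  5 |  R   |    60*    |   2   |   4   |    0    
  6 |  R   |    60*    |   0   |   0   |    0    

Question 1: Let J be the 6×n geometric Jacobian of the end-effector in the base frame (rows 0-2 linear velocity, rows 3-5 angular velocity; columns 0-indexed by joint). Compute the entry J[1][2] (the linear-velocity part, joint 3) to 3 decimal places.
axis z_2 = (0.0000,0.0000,1.0000); lever o_n−o_2 = (2.4495,1.0353,5.0000)
cross product → J_v[:, 2] = (-1.0353,2.4495,0.0000)
J_ω[:, 2] = z_2
entry J[1][2] = 2.4495

2.449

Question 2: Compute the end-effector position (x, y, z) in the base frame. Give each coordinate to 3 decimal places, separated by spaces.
3.157 3.157 7.000

after link 1: o_1 = (1.4142, 1.4142, 0.0000)
after link 2: o_2 = (0.7071, 2.1213, 2.0000)
after link 3: o_3 = (2.8284, -0.0000, 5.0000)
after link 4: o_4 = (2.1213, -0.7071, 5.0000)
after link 5: o_5 = (3.1566, 3.1566, 7.0000)
after link 6: o_6 = (3.1566, 3.1566, 7.0000)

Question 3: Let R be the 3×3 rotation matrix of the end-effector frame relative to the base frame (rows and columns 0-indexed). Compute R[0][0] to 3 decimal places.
0.612

End-effector x-axis (col 0 of R) = (0.6124,0.6124,-0.5000)
R[0][0] = 0.6124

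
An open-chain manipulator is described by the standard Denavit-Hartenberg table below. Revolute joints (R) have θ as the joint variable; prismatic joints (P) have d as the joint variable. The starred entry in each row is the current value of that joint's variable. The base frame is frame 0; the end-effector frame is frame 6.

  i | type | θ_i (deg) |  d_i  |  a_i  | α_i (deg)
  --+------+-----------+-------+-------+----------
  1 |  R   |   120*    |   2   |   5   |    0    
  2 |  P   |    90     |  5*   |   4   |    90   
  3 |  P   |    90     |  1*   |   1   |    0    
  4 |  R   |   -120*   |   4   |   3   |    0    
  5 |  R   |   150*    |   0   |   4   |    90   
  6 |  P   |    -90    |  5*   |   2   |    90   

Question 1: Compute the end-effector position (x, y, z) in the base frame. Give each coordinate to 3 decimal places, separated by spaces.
after link 1: o_1 = (-2.5000, 4.3301, 2.0000)
after link 2: o_2 = (-5.9641, 2.3301, 7.0000)
after link 3: o_3 = (-6.4641, 3.1962, 8.0000)
after link 4: o_4 = (-10.7141, 5.3612, 6.5000)
after link 5: o_5 = (-8.9821, 6.3612, 9.9641)
after link 6: o_6 = (-11.7321, 2.4641, 12.4641)

-11.732 2.464 12.464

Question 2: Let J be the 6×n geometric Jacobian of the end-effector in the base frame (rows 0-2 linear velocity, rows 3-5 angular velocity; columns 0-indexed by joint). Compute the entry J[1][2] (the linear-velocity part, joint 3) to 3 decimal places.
0.866

prismatic axis z_2 = (-0.5000,0.8660,0.0000)
J_v[:, 2] = z_2; J_ω[:, 2] = (0,0,0)
entry J[1][2] = 0.8660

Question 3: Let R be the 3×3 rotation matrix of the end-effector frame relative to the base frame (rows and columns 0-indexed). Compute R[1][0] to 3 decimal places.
End-effector x-axis (col 0 of R) = (0.5000,-0.8660,0.0000)
R[1][0] = -0.8660

-0.866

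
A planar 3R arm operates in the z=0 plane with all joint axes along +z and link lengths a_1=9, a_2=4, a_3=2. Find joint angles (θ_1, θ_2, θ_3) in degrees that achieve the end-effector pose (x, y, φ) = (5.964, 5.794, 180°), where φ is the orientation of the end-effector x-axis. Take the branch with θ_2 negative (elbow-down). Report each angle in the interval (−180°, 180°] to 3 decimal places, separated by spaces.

60.000 -90.003 -149.996

wrist centre = target − a_3·(cos φ, sin φ) = (7.9640, 5.7940)
cos θ_2 = (96.9957−9²−4²)/(2·9·4) = -0.0001; θ_2 = -90.0034° (elbow-down)
β = atan2(5.7940,7.9640) = 36.0368°; ψ = atan2(-4.0000,8.9998) = -23.9630°
θ_1 = β − ψ = 59.9998°
θ_3 = φ − θ_1 − θ_2 = -149.9964° (wrapped to (-180°,180°])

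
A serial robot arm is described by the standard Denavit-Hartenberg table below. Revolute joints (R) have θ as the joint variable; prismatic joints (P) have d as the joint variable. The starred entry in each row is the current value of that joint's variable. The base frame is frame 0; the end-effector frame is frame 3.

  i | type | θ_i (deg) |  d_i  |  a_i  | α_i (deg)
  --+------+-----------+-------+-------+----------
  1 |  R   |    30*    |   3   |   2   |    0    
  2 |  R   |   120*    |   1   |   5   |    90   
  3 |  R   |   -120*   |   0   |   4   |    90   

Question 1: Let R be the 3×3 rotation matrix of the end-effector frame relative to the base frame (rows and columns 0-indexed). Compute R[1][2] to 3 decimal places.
End-effector z-axis (col 2 of R) = (0.7500,-0.4330,0.5000)
R[1][2] = -0.4330

-0.433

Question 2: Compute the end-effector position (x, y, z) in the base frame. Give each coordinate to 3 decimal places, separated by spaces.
-0.866 2.500 0.536

after link 1: o_1 = (1.7321, 1.0000, 3.0000)
after link 2: o_2 = (-2.5981, 3.5000, 4.0000)
after link 3: o_3 = (-0.8660, 2.5000, 0.5359)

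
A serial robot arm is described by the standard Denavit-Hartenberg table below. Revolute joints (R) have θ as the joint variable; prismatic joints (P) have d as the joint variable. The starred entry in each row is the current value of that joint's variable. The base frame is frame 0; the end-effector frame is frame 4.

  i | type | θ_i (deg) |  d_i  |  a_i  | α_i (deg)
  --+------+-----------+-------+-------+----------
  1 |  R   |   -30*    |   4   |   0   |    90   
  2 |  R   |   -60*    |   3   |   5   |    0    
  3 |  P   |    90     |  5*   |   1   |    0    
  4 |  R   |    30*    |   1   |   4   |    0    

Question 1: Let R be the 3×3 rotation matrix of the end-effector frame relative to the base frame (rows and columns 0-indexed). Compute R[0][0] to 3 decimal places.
0.433

End-effector x-axis (col 0 of R) = (0.4330,-0.2500,0.8660)
R[0][0] = 0.4330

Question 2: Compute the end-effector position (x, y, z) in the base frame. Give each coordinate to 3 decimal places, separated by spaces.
0.147 -10.477 3.634

after link 1: o_1 = (0.0000, 0.0000, 4.0000)
after link 2: o_2 = (0.6651, -3.8481, -0.3301)
after link 3: o_3 = (-1.0849, -8.6112, 0.1699)
after link 4: o_4 = (0.1471, -10.4772, 3.6340)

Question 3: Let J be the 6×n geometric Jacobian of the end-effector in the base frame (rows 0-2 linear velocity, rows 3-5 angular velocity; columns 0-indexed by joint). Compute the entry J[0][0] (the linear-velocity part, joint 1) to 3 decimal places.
10.477

axis z_0 = ẑ; lever o_n−o_0 = (0.1471,-10.4772,3.6340)
cross product → J_v[:, 0] = (10.4772,0.1471,-0.0000)
J_ω[:, 0] = z_0
entry J[0][0] = 10.4772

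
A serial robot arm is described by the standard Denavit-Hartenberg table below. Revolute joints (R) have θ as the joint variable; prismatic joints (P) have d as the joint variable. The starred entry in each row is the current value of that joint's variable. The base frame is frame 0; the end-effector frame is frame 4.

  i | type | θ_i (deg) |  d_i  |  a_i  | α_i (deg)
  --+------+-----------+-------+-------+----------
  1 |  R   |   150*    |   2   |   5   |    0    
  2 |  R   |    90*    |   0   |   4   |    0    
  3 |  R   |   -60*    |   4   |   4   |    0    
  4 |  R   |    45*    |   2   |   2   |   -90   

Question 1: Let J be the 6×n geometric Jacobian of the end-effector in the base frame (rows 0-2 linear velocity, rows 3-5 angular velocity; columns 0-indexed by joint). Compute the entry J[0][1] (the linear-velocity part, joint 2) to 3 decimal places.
4.878

axis z_1 = (0.0000,0.0000,1.0000); lever o_n−o_1 = (-7.4142,-4.8783,6.0000)
cross product → J_v[:, 1] = (4.8783,-7.4142,0.0000)
J_ω[:, 1] = z_1
entry J[0][1] = 4.8783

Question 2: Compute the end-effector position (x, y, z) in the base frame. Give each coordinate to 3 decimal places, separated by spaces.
after link 1: o_1 = (-4.3301, 2.5000, 2.0000)
after link 2: o_2 = (-6.3301, -0.9641, 2.0000)
after link 3: o_3 = (-10.3301, -0.9641, 6.0000)
after link 4: o_4 = (-11.7443, -2.3783, 8.0000)

-11.744 -2.378 8.000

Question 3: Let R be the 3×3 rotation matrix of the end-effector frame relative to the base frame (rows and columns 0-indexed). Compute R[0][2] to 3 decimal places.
0.707

End-effector z-axis (col 2 of R) = (0.7071,-0.7071,0.0000)
R[0][2] = 0.7071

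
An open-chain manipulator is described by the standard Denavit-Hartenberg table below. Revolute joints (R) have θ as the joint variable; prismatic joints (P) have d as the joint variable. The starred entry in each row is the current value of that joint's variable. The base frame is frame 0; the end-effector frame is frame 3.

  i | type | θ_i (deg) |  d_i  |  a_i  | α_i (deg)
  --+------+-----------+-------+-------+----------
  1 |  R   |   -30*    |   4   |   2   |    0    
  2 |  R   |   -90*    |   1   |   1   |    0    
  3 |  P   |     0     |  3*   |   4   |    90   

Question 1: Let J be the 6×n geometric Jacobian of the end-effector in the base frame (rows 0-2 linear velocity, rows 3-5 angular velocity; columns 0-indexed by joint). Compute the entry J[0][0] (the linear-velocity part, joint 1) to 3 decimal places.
5.330

axis z_0 = ẑ; lever o_n−o_0 = (-0.7679,-5.3301,8.0000)
cross product → J_v[:, 0] = (5.3301,-0.7679,0.0000)
J_ω[:, 0] = z_0
entry J[0][0] = 5.3301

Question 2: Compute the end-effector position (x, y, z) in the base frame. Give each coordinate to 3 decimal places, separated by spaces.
after link 1: o_1 = (1.7321, -1.0000, 4.0000)
after link 2: o_2 = (1.2321, -1.8660, 5.0000)
after link 3: o_3 = (-0.7679, -5.3301, 8.0000)

-0.768 -5.330 8.000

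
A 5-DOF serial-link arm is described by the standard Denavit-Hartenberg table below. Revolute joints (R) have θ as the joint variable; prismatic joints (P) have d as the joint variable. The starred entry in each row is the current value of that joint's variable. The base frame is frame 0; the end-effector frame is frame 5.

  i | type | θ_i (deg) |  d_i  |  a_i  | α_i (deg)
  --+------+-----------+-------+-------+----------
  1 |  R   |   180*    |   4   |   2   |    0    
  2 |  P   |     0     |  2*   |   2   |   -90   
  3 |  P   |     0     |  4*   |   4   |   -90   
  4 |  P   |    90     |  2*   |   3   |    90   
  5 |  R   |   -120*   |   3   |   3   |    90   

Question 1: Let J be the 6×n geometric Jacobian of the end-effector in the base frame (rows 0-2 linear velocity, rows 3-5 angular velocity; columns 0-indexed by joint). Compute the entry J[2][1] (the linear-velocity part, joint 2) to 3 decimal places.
1.000

prismatic axis z_1 = (0.0000,0.0000,1.0000)
J_v[:, 1] = z_1; J_ω[:, 1] = (0,0,0)
entry J[2][1] = 1.0000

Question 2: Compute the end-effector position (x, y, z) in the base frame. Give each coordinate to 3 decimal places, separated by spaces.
-11.000 -2.500 6.598

after link 1: o_1 = (-2.0000, 0.0000, 4.0000)
after link 2: o_2 = (-4.0000, 0.0000, 6.0000)
after link 3: o_3 = (-8.0000, -4.0000, 6.0000)
after link 4: o_4 = (-8.0000, -1.0000, 4.0000)
after link 5: o_5 = (-11.0000, -2.5000, 6.5981)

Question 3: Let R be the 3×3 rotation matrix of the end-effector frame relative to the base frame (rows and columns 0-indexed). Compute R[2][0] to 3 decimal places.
0.866

End-effector x-axis (col 0 of R) = (-0.0000,-0.5000,0.8660)
R[2][0] = 0.8660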